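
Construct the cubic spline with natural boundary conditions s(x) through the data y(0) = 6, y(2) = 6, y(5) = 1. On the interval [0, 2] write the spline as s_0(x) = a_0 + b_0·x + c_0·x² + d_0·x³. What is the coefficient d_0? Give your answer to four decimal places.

With M_i denoting the second derivative at x_i, h_i = 2, 3, and Δ_i = (y_(i+1) − y_i)/h_i = 0, -5/3:
  2·M_0 + 10·M_1 + 3·M_2 = 6(Δ_1 - Δ_0) = -10
Natural end conditions: M_0 = M_2 = 0.
Forward elimination and back-substitution give M_0 = 0, M_1 = -1, M_2 = 0.
On [0, 2], with s_0(x) = a_0 + b_0·x + c_0·x² + d_0·x³: c_0 = M_0/2 = 0, d_0 = (M_1 - M_0)/(6h_0) = -1/12, b_0 = Δ_0 - h_0(2M_0 + M_1)/6 = 1/3.

-0.0833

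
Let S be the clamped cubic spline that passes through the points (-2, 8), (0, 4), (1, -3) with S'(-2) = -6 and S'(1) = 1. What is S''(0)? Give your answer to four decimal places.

-14.6667

Put σ_i = S'' at the i-th knot. Here h = (2, 1) and Δ = (-2, -7), so the interior equations h_(i-1)·σ_(i-1) + 2(h_(i-1)+h_i)·σ_i + h_i·σ_(i+1) = 6(Δ_i − Δ_(i-1)) read
  2·σ_0 + 6·σ_1 + 1·σ_2 = 6(Δ_1 - Δ_0) = -30
Clamped end conditions give two more equations: 2h_0·σ_0 + h_0·σ_1 = 6(Δ_0 - S'(-2)) = 24 and h_1·σ_1 + 2h_1·σ_2 = 6(S'(1) - Δ_1) = 48.
Solving: σ_0 = 40/3, σ_1 = -44/3, σ_2 = 94/3.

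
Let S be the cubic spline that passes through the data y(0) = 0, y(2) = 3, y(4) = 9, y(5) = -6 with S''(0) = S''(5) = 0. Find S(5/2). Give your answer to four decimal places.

Write σ_i for S''(x_i). With h_i = 2, 2, 1 and divided differences Δ_i = 3/2, 3, -15, the continuity of S' gives the tridiagonal system
  2·σ_0 + 8·σ_1 + 2·σ_2 = 6(Δ_1 - Δ_0) = 9
  2·σ_1 + 6·σ_2 + 1·σ_3 = 6(Δ_2 - Δ_1) = -108
Natural end conditions: σ_0 = σ_3 = 0.
Solving the tridiagonal system: σ_0 = 0, σ_1 = 135/22, σ_2 = -441/22, σ_3 = 0.
On [2, 4], S(x) = 3 + 123/22·(x - 2) + 135/44·(x - 2)² - 24/11·(x - 2)³.
With (x - 2) = 1/2: S(5/2) = 1107/176.

6.2898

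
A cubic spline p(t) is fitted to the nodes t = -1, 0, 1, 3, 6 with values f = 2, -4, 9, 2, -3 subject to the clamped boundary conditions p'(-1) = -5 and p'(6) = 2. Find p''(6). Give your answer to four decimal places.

Let σ_i = p''(x_i). Step sizes h_i = 1, 1, 2, 3; slopes of the chords Δ_i = (y_(i+1) - y_i)/h_i = -6, 13, -7/2, -5/3.
  1·σ_0 + 4·σ_1 + 1·σ_2 = 6(Δ_1 - Δ_0) = 114
  1·σ_1 + 6·σ_2 + 2·σ_3 = 6(Δ_2 - Δ_1) = -99
  2·σ_2 + 10·σ_3 + 3·σ_4 = 6(Δ_3 - Δ_2) = 11
Clamped end conditions give two more equations: 2h_0·σ_0 + h_0·σ_1 = 6(Δ_0 - p'(-1)) = -6 and h_3·σ_3 + 2h_3·σ_4 = 6(p'(6) - Δ_3) = 22.
Solving the tridiagonal system: σ_0 = -4851/208, σ_1 = 4227/104, σ_2 = -5253/208, σ_3 = 309/52, σ_4 = 217/312.

0.6955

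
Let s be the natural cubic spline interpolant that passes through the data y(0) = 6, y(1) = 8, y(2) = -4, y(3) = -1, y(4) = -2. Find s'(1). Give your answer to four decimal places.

Write m_i for s''(x_i). With h_i = 1, 1, 1, 1 and divided differences Δ_i = 2, -12, 3, -1, the continuity of s' gives the tridiagonal system
  1·m_0 + 4·m_1 + 1·m_2 = 6(Δ_1 - Δ_0) = -84
  1·m_1 + 4·m_2 + 1·m_3 = 6(Δ_2 - Δ_1) = 90
  1·m_2 + 4·m_3 + 1·m_4 = 6(Δ_3 - Δ_2) = -24
Natural end conditions: m_0 = m_4 = 0.
Solving: m_0 = 0, m_1 = -411/14, m_2 = 234/7, m_3 = -201/14, m_4 = 0.
On [1, 2], s'(x) = b_1 + 2c_1·(x - 1) + 3d_1·(x - 1)² with b_1 = Δ_1 - h_1(2m_1 + m_2)/6 = -109/14, c_1 = m_1/2 = -411/28, d_1 = (m_2 - m_1)/(6h_1) = 293/28. So s'(1) = -109/14.

-7.7857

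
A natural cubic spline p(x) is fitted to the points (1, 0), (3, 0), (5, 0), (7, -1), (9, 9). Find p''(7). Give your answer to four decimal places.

Let σ_i = p''(x_i). Step sizes h_i = 2, 2, 2, 2; slopes of the chords Δ_i = (y_(i+1) - y_i)/h_i = 0, 0, -1/2, 5.
  2·σ_0 + 8·σ_1 + 2·σ_2 = 6(Δ_1 - Δ_0) = 0
  2·σ_1 + 8·σ_2 + 2·σ_3 = 6(Δ_2 - Δ_1) = -3
  2·σ_2 + 8·σ_3 + 2·σ_4 = 6(Δ_3 - Δ_2) = 33
Natural end conditions: σ_0 = σ_4 = 0.
Solving: σ_0 = 0, σ_1 = 45/112, σ_2 = -45/28, σ_3 = 507/112, σ_4 = 0.

4.5268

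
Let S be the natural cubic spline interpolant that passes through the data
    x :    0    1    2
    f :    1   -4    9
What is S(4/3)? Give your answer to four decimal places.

Let m_i = S''(x_i). Step sizes h_i = 1, 1; slopes of the chords Δ_i = (y_(i+1) - y_i)/h_i = -5, 13.
  1·m_0 + 4·m_1 + 1·m_2 = 6(Δ_1 - Δ_0) = 108
Natural end conditions: m_0 = m_2 = 0.
Forward elimination and back-substitution give m_0 = 0, m_1 = 27, m_2 = 0.
On [1, 2], S(x) = -4 + 4·(x - 1) + 27/2·(x - 1)² - 9/2·(x - 1)³.
With (x - 1) = 1/3: S(4/3) = -4/3.

-1.3333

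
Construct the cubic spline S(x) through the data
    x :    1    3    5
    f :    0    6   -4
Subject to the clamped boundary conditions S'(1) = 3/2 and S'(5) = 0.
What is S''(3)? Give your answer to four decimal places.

-11.2500

Let M_i = S''(x_i). Step sizes h_i = 2, 2; slopes of the chords Δ_i = (y_(i+1) - y_i)/h_i = 3, -5.
  2·M_0 + 8·M_1 + 2·M_2 = 6(Δ_1 - Δ_0) = -48
Clamped end conditions give two more equations: 2h_0·M_0 + h_0·M_1 = 6(Δ_0 - S'(1)) = 9 and h_1·M_1 + 2h_1·M_2 = 6(S'(5) - Δ_1) = 30.
Solving: M_0 = 63/8, M_1 = -45/4, M_2 = 105/8.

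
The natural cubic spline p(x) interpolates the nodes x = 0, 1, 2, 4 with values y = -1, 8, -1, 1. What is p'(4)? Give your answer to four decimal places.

6.0435

Let M_i = p''(x_i). Step sizes h_i = 1, 1, 2; slopes of the chords Δ_i = (y_(i+1) - y_i)/h_i = 9, -9, 1.
  1·M_0 + 4·M_1 + 1·M_2 = 6(Δ_1 - Δ_0) = -108
  1·M_1 + 6·M_2 + 2·M_3 = 6(Δ_2 - Δ_1) = 60
Natural end conditions: M_0 = M_3 = 0.
Solving: M_0 = 0, M_1 = -708/23, M_2 = 348/23, M_3 = 0.
On [2, 4], p'(x) = b_2 + 2c_2·(x - 2) + 3d_2·(x - 2)² with b_2 = Δ_2 - h_2(2M_2 + M_3)/6 = -209/23, c_2 = M_2/2 = 174/23, d_2 = (M_3 - M_2)/(6h_2) = -29/23. So p'(4) = 139/23.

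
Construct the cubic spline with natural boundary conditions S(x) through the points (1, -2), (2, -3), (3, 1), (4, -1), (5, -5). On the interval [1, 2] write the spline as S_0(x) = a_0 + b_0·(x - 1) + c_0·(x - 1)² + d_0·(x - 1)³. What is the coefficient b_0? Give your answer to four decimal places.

Let M_i = S''(x_i). Step sizes h_i = 1, 1, 1, 1; slopes of the chords Δ_i = (y_(i+1) - y_i)/h_i = -1, 4, -2, -4.
  1·M_0 + 4·M_1 + 1·M_2 = 6(Δ_1 - Δ_0) = 30
  1·M_1 + 4·M_2 + 1·M_3 = 6(Δ_2 - Δ_1) = -36
  1·M_2 + 4·M_3 + 1·M_4 = 6(Δ_3 - Δ_2) = -12
Natural end conditions: M_0 = M_4 = 0.
Hence M_0 = 0, M_1 = 291/28, M_2 = -81/7, M_3 = -3/28, M_4 = 0.
On [1, 2], with S_0(x) = a_0 + b_0·(x - 1) + c_0·(x - 1)² + d_0·(x - 1)³: c_0 = M_0/2 = 0, d_0 = (M_1 - M_0)/(6h_0) = 97/56, b_0 = Δ_0 - h_0(2M_0 + M_1)/6 = -153/56.

-2.7321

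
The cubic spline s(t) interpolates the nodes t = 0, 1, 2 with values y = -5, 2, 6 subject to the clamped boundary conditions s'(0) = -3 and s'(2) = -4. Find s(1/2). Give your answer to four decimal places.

-3.1250

Put M_i = s'' at the i-th knot. Here h = (1, 1) and Δ = (7, 4), so the interior equations h_(i-1)·M_(i-1) + 2(h_(i-1)+h_i)·M_i + h_i·M_(i+1) = 6(Δ_i − Δ_(i-1)) read
  1·M_0 + 4·M_1 + 1·M_2 = 6(Δ_1 - Δ_0) = -18
Clamped end conditions give two more equations: 2h_0·M_0 + h_0·M_1 = 6(Δ_0 - s'(0)) = 60 and h_1·M_1 + 2h_1·M_2 = 6(s'(2) - Δ_1) = -48.
Forward elimination and back-substitution give M_0 = 34, M_1 = -8, M_2 = -20.
On [0, 1], s(t) = -5 - 3·t + 17·t² - 7·t³.
With t = 1/2: s(1/2) = -25/8.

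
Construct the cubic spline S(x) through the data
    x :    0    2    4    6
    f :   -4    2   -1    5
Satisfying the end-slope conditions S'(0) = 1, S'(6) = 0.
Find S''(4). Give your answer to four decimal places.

7.0667

Let σ_i = S''(x_i). Step sizes h_i = 2, 2, 2; slopes of the chords Δ_i = (y_(i+1) - y_i)/h_i = 3, -3/2, 3.
  2·σ_0 + 8·σ_1 + 2·σ_2 = 6(Δ_1 - Δ_0) = -27
  2·σ_1 + 8·σ_2 + 2·σ_3 = 6(Δ_2 - Δ_1) = 27
Clamped end conditions give two more equations: 2h_0·σ_0 + h_0·σ_1 = 6(Δ_0 - S'(0)) = 12 and h_2·σ_2 + 2h_2·σ_3 = 6(S'(6) - Δ_2) = -18.
Hence σ_0 = 191/30, σ_1 = -101/15, σ_2 = 106/15, σ_3 = -241/30.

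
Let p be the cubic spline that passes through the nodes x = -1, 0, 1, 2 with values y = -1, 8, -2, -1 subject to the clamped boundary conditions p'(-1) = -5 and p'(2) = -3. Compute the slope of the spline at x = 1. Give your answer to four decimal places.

-6.5333

Write M_i for p''(x_i). With h_i = 1, 1, 1 and divided differences Δ_i = 9, -10, 1, the continuity of p' gives the tridiagonal system
  1·M_0 + 4·M_1 + 1·M_2 = 6(Δ_1 - Δ_0) = -114
  1·M_1 + 4·M_2 + 1·M_3 = 6(Δ_2 - Δ_1) = 66
Clamped end conditions give two more equations: 2h_0·M_0 + h_0·M_1 = 6(Δ_0 - p'(-1)) = 84 and h_2·M_2 + 2h_2·M_3 = 6(p'(2) - Δ_2) = -24.
Solving: M_0 = 1046/15, M_1 = -832/15, M_2 = 572/15, M_3 = -466/15.
On [1, 2], p'(x) = b_2 + 2c_2·(x - 1) + 3d_2·(x - 1)² with b_2 = Δ_2 - h_2(2M_2 + M_3)/6 = -98/15, c_2 = M_2/2 = 286/15, d_2 = (M_3 - M_2)/(6h_2) = -173/15. So p'(1) = -98/15.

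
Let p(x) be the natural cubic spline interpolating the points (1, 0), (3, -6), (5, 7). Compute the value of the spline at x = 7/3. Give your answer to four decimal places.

-5.7593

Let σ_i = p''(x_i). Step sizes h_i = 2, 2; slopes of the chords Δ_i = (y_(i+1) - y_i)/h_i = -3, 13/2.
  2·σ_0 + 8·σ_1 + 2·σ_2 = 6(Δ_1 - Δ_0) = 57
Natural end conditions: σ_0 = σ_2 = 0.
Solving: σ_0 = 0, σ_1 = 57/8, σ_2 = 0.
On [1, 3], p(x) = 0 - 43/8·(x - 1) + 0·(x - 1)² + 19/32·(x - 1)³.
With (x - 1) = 4/3: p(7/3) = -311/54.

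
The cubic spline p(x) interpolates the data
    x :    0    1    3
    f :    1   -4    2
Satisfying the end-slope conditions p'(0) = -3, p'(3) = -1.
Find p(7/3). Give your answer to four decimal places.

0.3951

With M_i denoting the second derivative at x_i, h_i = 1, 2, and Δ_i = (y_(i+1) − y_i)/h_i = -5, 3:
  1·M_0 + 6·M_1 + 2·M_2 = 6(Δ_1 - Δ_0) = 48
Clamped end conditions give two more equations: 2h_0·M_0 + h_0·M_1 = 6(Δ_0 - p'(0)) = -12 and h_1·M_1 + 2h_1·M_2 = 6(p'(3) - Δ_1) = -24.
Forward elimination and back-substitution give M_0 = -40/3, M_1 = 44/3, M_2 = -40/3.
On [1, 3], p(x) = -4 - 7/3·(x - 1) + 22/3·(x - 1)² - 7/3·(x - 1)³.
With (x - 1) = 4/3: p(7/3) = 32/81.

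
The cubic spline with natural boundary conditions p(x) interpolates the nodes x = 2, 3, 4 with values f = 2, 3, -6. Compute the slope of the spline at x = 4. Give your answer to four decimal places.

With M_i denoting the second derivative at x_i, h_i = 1, 1, and Δ_i = (y_(i+1) − y_i)/h_i = 1, -9:
  1·M_0 + 4·M_1 + 1·M_2 = 6(Δ_1 - Δ_0) = -60
Natural end conditions: M_0 = M_2 = 0.
Solving: M_0 = 0, M_1 = -15, M_2 = 0.
On [3, 4], p'(x) = b_1 + 2c_1·(x - 3) + 3d_1·(x - 3)² with b_1 = Δ_1 - h_1(2M_1 + M_2)/6 = -4, c_1 = M_1/2 = -15/2, d_1 = (M_2 - M_1)/(6h_1) = 5/2. So p'(4) = -23/2.

-11.5000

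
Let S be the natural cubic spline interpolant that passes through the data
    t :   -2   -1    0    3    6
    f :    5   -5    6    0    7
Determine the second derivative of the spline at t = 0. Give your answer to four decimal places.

Let σ_i = S''(x_i). Step sizes h_i = 1, 1, 3, 3; slopes of the chords Δ_i = (y_(i+1) - y_i)/h_i = -10, 11, -2, 7/3.
  1·σ_0 + 4·σ_1 + 1·σ_2 = 6(Δ_1 - Δ_0) = 126
  1·σ_1 + 8·σ_2 + 3·σ_3 = 6(Δ_2 - Δ_1) = -78
  3·σ_2 + 12·σ_3 + 3·σ_4 = 6(Δ_3 - Δ_2) = 26
Natural end conditions: σ_0 = σ_4 = 0.
Solving: σ_0 = 0, σ_1 = 499/14, σ_2 = -116/7, σ_3 = 265/42, σ_4 = 0.

-16.5714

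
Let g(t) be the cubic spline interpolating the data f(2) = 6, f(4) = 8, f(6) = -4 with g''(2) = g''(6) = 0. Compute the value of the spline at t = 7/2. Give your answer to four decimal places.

Let M_i = g''(x_i). Step sizes h_i = 2, 2; slopes of the chords Δ_i = (y_(i+1) - y_i)/h_i = 1, -6.
  2·M_0 + 8·M_1 + 2·M_2 = 6(Δ_1 - Δ_0) = -42
Natural end conditions: M_0 = M_2 = 0.
Hence M_0 = 0, M_1 = -21/4, M_2 = 0.
On [2, 4], g(t) = 6 + 11/4·(t - 2) + 0·(t - 2)² - 7/16·(t - 2)³.
With (t - 2) = 3/2: g(7/2) = 1107/128.

8.6484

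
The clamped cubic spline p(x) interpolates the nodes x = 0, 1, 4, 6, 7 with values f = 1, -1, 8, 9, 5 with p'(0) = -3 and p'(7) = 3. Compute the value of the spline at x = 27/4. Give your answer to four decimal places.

4.9494

Put σ_i = p'' at the i-th knot. Here h = (1, 3, 2, 1) and Δ = (-2, 3, 1/2, -4), so the interior equations h_(i-1)·σ_(i-1) + 2(h_(i-1)+h_i)·σ_i + h_i·σ_(i+1) = 6(Δ_i − Δ_(i-1)) read
  1·σ_0 + 8·σ_1 + 3·σ_2 = 6(Δ_1 - Δ_0) = 30
  3·σ_1 + 10·σ_2 + 2·σ_3 = 6(Δ_2 - Δ_1) = -15
  2·σ_2 + 6·σ_3 + 1·σ_4 = 6(Δ_3 - Δ_2) = -27
Clamped end conditions give two more equations: 2h_0·σ_0 + h_0·σ_1 = 6(Δ_0 - p'(0)) = 6 and h_3·σ_3 + 2h_3·σ_4 = 6(p'(7) - Δ_3) = 42.
Forward elimination and back-substitution give σ_0 = 147/148, σ_1 = 297/74, σ_2 = -153/148, σ_3 = -309/37, σ_4 = 1863/74.
On [6, 7], p(x) = 9 - 801/148·(x - 6) - 309/74·(x - 6)² + 827/148·(x - 6)³.
With (x - 6) = 3/4: p(27/4) = 46881/9472.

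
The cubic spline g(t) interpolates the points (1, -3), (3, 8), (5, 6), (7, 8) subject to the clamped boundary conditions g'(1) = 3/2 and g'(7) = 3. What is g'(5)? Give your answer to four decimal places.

-1.6000

With m_i denoting the second derivative at x_i, h_i = 2, 2, 2, and Δ_i = (y_(i+1) − y_i)/h_i = 11/2, -1, 1:
  2·m_0 + 8·m_1 + 2·m_2 = 6(Δ_1 - Δ_0) = -39
  2·m_1 + 8·m_2 + 2·m_3 = 6(Δ_2 - Δ_1) = 12
Clamped end conditions give two more equations: 2h_0·m_0 + h_0·m_1 = 6(Δ_0 - g'(1)) = 24 and h_2·m_2 + 2h_2·m_3 = 6(g'(7) - Δ_2) = 12.
Solving the tridiagonal system: m_0 = 101/10, m_1 = -41/5, m_2 = 16/5, m_3 = 7/5.
On [5, 7], g'(t) = b_2 + 2c_2·(t - 5) + 3d_2·(t - 5)² with b_2 = Δ_2 - h_2(2m_2 + m_3)/6 = -8/5, c_2 = m_2/2 = 8/5, d_2 = (m_3 - m_2)/(6h_2) = -3/20. So g'(5) = -8/5.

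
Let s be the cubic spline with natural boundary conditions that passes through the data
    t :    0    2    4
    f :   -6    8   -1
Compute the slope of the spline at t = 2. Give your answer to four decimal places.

1.2500

Let σ_i = s''(x_i). Step sizes h_i = 2, 2; slopes of the chords Δ_i = (y_(i+1) - y_i)/h_i = 7, -9/2.
  2·σ_0 + 8·σ_1 + 2·σ_2 = 6(Δ_1 - Δ_0) = -69
Natural end conditions: σ_0 = σ_2 = 0.
Solving: σ_0 = 0, σ_1 = -69/8, σ_2 = 0.
On [2, 4], s'(t) = b_1 + 2c_1·(t - 2) + 3d_1·(t - 2)² with b_1 = Δ_1 - h_1(2σ_1 + σ_2)/6 = 5/4, c_1 = σ_1/2 = -69/16, d_1 = (σ_2 - σ_1)/(6h_1) = 23/32. So s'(2) = 5/4.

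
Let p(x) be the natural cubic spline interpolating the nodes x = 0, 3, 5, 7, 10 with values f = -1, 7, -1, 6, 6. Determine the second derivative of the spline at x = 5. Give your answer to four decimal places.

Let M_i = p''(x_i). Step sizes h_i = 3, 2, 2, 3; slopes of the chords Δ_i = (y_(i+1) - y_i)/h_i = 8/3, -4, 7/2, 0.
  3·M_0 + 10·M_1 + 2·M_2 = 6(Δ_1 - Δ_0) = -40
  2·M_1 + 8·M_2 + 2·M_3 = 6(Δ_2 - Δ_1) = 45
  2·M_2 + 10·M_3 + 3·M_4 = 6(Δ_3 - Δ_2) = -21
Natural end conditions: M_0 = M_4 = 0.
Forward elimination and back-substitution give M_0 = 0, M_1 = -503/90, M_2 = 143/18, M_3 = -166/45, M_4 = 0.

7.9444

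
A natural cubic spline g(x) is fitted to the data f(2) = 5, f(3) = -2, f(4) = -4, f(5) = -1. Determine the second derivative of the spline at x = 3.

Write σ_i for g''(x_i). With h_i = 1, 1, 1 and divided differences Δ_i = -7, -2, 3, the continuity of g' gives the tridiagonal system
  1·σ_0 + 4·σ_1 + 1·σ_2 = 6(Δ_1 - Δ_0) = 30
  1·σ_1 + 4·σ_2 + 1·σ_3 = 6(Δ_2 - Δ_1) = 30
Natural end conditions: σ_0 = σ_3 = 0.
Solving the tridiagonal system: σ_0 = 0, σ_1 = 6, σ_2 = 6, σ_3 = 0.

6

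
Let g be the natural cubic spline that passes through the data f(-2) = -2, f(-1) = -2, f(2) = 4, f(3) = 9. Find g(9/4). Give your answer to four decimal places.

5.1426

Let σ_i = g''(x_i). Step sizes h_i = 1, 3, 1; slopes of the chords Δ_i = (y_(i+1) - y_i)/h_i = 0, 2, 5.
  1·σ_0 + 8·σ_1 + 3·σ_2 = 6(Δ_1 - Δ_0) = 12
  3·σ_1 + 8·σ_2 + 1·σ_3 = 6(Δ_2 - Δ_1) = 18
Natural end conditions: σ_0 = σ_3 = 0.
Solving the tridiagonal system: σ_0 = 0, σ_1 = 42/55, σ_2 = 108/55, σ_3 = 0.
On [2, 3], g(x) = 4 + 239/55·(x - 2) + 54/55·(x - 2)² - 18/55·(x - 2)³.
With (x - 2) = 1/4: g(9/4) = 9051/1760.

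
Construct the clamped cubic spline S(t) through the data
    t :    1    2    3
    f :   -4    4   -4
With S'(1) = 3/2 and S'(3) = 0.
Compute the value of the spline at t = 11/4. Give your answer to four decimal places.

Put m_i = S'' at the i-th knot. Here h = (1, 1) and Δ = (8, -8), so the interior equations h_(i-1)·m_(i-1) + 2(h_(i-1)+h_i)·m_i + h_i·m_(i+1) = 6(Δ_i − Δ_(i-1)) read
  1·m_0 + 4·m_1 + 1·m_2 = 6(Δ_1 - Δ_0) = -96
Clamped end conditions give two more equations: 2h_0·m_0 + h_0·m_1 = 6(Δ_0 - S'(1)) = 39 and h_1·m_1 + 2h_1·m_2 = 6(S'(3) - Δ_1) = 48.
Forward elimination and back-substitution give m_0 = 171/4, m_1 = -93/2, m_2 = 189/4.
On [2, 3], S(t) = 4 - 3/8·(t - 2) - 93/4·(t - 2)² + 125/8·(t - 2)³.
With (t - 2) = 3/4: S(11/4) = -1417/512.

-2.7676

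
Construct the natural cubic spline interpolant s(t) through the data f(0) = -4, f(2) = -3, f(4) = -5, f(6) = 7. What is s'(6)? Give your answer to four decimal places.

7.9667

Write M_i for s''(x_i). With h_i = 2, 2, 2 and divided differences Δ_i = 1/2, -1, 6, the continuity of s' gives the tridiagonal system
  2·M_0 + 8·M_1 + 2·M_2 = 6(Δ_1 - Δ_0) = -9
  2·M_1 + 8·M_2 + 2·M_3 = 6(Δ_2 - Δ_1) = 42
Natural end conditions: M_0 = M_3 = 0.
Hence M_0 = 0, M_1 = -13/5, M_2 = 59/10, M_3 = 0.
On [4, 6], s'(t) = b_2 + 2c_2·(t - 4) + 3d_2·(t - 4)² with b_2 = Δ_2 - h_2(2M_2 + M_3)/6 = 31/15, c_2 = M_2/2 = 59/20, d_2 = (M_3 - M_2)/(6h_2) = -59/120. So s'(6) = 239/30.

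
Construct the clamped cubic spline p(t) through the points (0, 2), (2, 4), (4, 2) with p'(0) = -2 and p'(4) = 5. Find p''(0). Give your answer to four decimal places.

7.7500

Put σ_i = p'' at the i-th knot. Here h = (2, 2) and Δ = (1, -1), so the interior equations h_(i-1)·σ_(i-1) + 2(h_(i-1)+h_i)·σ_i + h_i·σ_(i+1) = 6(Δ_i − Δ_(i-1)) read
  2·σ_0 + 8·σ_1 + 2·σ_2 = 6(Δ_1 - Δ_0) = -12
Clamped end conditions give two more equations: 2h_0·σ_0 + h_0·σ_1 = 6(Δ_0 - p'(0)) = 18 and h_1·σ_1 + 2h_1·σ_2 = 6(p'(4) - Δ_1) = 36.
Solving: σ_0 = 31/4, σ_1 = -13/2, σ_2 = 49/4.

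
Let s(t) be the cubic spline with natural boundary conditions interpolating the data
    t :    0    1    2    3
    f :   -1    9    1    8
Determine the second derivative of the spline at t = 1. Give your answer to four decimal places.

With M_i denoting the second derivative at x_i, h_i = 1, 1, 1, and Δ_i = (y_(i+1) − y_i)/h_i = 10, -8, 7:
  1·M_0 + 4·M_1 + 1·M_2 = 6(Δ_1 - Δ_0) = -108
  1·M_1 + 4·M_2 + 1·M_3 = 6(Δ_2 - Δ_1) = 90
Natural end conditions: M_0 = M_3 = 0.
Forward elimination and back-substitution give M_0 = 0, M_1 = -174/5, M_2 = 156/5, M_3 = 0.

-34.8000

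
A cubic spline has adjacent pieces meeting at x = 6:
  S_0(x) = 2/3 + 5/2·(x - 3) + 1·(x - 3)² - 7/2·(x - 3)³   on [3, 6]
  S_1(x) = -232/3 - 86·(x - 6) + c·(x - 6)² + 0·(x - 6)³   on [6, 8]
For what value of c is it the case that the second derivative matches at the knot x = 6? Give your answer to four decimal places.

S_0''(x) = 2 - 21·(x - 3), so S_0''(6) = -61. On the right, S_1''(6) = 2c, so c = -61/2.

-30.5000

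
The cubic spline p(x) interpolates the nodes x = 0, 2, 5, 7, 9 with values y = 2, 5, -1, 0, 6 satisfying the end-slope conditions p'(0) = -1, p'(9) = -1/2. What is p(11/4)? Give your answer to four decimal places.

4.6756

With M_i denoting the second derivative at x_i, h_i = 2, 3, 2, 2, and Δ_i = (y_(i+1) − y_i)/h_i = 3/2, -2, 1/2, 3:
  2·M_0 + 10·M_1 + 3·M_2 = 6(Δ_1 - Δ_0) = -21
  3·M_1 + 10·M_2 + 2·M_3 = 6(Δ_2 - Δ_1) = 15
  2·M_2 + 8·M_3 + 2·M_4 = 6(Δ_3 - Δ_2) = 15
Clamped end conditions give two more equations: 2h_0·M_0 + h_0·M_1 = 6(Δ_0 - p'(0)) = 15 and h_3·M_3 + 2h_3·M_4 = 6(p'(9) - Δ_3) = -21.
Solving the tridiagonal system: M_0 = 1339/236, M_1 = -227/59, M_2 = 241/118, M_3 = 361/118, M_4 = -400/59.
On [2, 5], p(x) = 5 + 195/236·(x - 2) - 227/118·(x - 2)² + 695/2124·(x - 2)³.
With (x - 2) = 3/4: p(11/4) = 70621/15104.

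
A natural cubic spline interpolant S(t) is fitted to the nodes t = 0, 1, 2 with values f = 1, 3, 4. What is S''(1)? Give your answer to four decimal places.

-1.5000

Put σ_i = S'' at the i-th knot. Here h = (1, 1) and Δ = (2, 1), so the interior equations h_(i-1)·σ_(i-1) + 2(h_(i-1)+h_i)·σ_i + h_i·σ_(i+1) = 6(Δ_i − Δ_(i-1)) read
  1·σ_0 + 4·σ_1 + 1·σ_2 = 6(Δ_1 - Δ_0) = -6
Natural end conditions: σ_0 = σ_2 = 0.
Forward elimination and back-substitution give σ_0 = 0, σ_1 = -3/2, σ_2 = 0.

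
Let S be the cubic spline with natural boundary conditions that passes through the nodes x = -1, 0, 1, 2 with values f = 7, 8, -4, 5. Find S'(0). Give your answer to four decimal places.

-8.7333

Write σ_i for S''(x_i). With h_i = 1, 1, 1 and divided differences Δ_i = 1, -12, 9, the continuity of S' gives the tridiagonal system
  1·σ_0 + 4·σ_1 + 1·σ_2 = 6(Δ_1 - Δ_0) = -78
  1·σ_1 + 4·σ_2 + 1·σ_3 = 6(Δ_2 - Δ_1) = 126
Natural end conditions: σ_0 = σ_3 = 0.
Hence σ_0 = 0, σ_1 = -146/5, σ_2 = 194/5, σ_3 = 0.
On [0, 1], S'(x) = b_1 + 2c_1·x + 3d_1·x² with b_1 = Δ_1 - h_1(2σ_1 + σ_2)/6 = -131/15, c_1 = σ_1/2 = -73/5, d_1 = (σ_2 - σ_1)/(6h_1) = 34/3. So S'(0) = -131/15.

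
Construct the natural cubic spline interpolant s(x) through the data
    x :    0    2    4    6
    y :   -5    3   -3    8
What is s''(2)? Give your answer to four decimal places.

-7.3000

Write M_i for s''(x_i). With h_i = 2, 2, 2 and divided differences Δ_i = 4, -3, 11/2, the continuity of s' gives the tridiagonal system
  2·M_0 + 8·M_1 + 2·M_2 = 6(Δ_1 - Δ_0) = -42
  2·M_1 + 8·M_2 + 2·M_3 = 6(Δ_2 - Δ_1) = 51
Natural end conditions: M_0 = M_3 = 0.
Hence M_0 = 0, M_1 = -73/10, M_2 = 41/5, M_3 = 0.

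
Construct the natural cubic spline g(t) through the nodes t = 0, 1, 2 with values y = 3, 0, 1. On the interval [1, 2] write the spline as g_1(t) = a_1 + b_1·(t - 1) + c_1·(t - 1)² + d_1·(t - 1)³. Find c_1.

3

With m_i denoting the second derivative at x_i, h_i = 1, 1, and Δ_i = (y_(i+1) − y_i)/h_i = -3, 1:
  1·m_0 + 4·m_1 + 1·m_2 = 6(Δ_1 - Δ_0) = 24
Natural end conditions: m_0 = m_2 = 0.
Solving: m_0 = 0, m_1 = 6, m_2 = 0.
On [1, 2], with g_1(t) = a_1 + b_1·(t - 1) + c_1·(t - 1)² + d_1·(t - 1)³: c_1 = m_1/2 = 3, d_1 = (m_2 - m_1)/(6h_1) = -1, b_1 = Δ_1 - h_1(2m_1 + m_2)/6 = -1.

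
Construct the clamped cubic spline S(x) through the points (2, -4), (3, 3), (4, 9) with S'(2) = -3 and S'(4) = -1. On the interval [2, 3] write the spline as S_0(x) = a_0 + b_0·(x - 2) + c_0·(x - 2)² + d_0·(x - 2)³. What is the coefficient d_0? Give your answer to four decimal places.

Let m_i = S''(x_i). Step sizes h_i = 1, 1; slopes of the chords Δ_i = (y_(i+1) - y_i)/h_i = 7, 6.
  1·m_0 + 4·m_1 + 1·m_2 = 6(Δ_1 - Δ_0) = -6
Clamped end conditions give two more equations: 2h_0·m_0 + h_0·m_1 = 6(Δ_0 - S'(2)) = 60 and h_1·m_1 + 2h_1·m_2 = 6(S'(4) - Δ_1) = -42.
Solving the tridiagonal system: m_0 = 65/2, m_1 = -5, m_2 = -37/2.
On [2, 3], with S_0(x) = a_0 + b_0·(x - 2) + c_0·(x - 2)² + d_0·(x - 2)³: c_0 = m_0/2 = 65/4, d_0 = (m_1 - m_0)/(6h_0) = -25/4, b_0 = Δ_0 - h_0(2m_0 + m_1)/6 = -3.

-6.2500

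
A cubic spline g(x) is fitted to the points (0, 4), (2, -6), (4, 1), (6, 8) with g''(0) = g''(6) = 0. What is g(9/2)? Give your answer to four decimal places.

Let σ_i = g''(x_i). Step sizes h_i = 2, 2, 2; slopes of the chords Δ_i = (y_(i+1) - y_i)/h_i = -5, 7/2, 7/2.
  2·σ_0 + 8·σ_1 + 2·σ_2 = 6(Δ_1 - Δ_0) = 51
  2·σ_1 + 8·σ_2 + 2·σ_3 = 6(Δ_2 - Δ_1) = 0
Natural end conditions: σ_0 = σ_3 = 0.
Solving: σ_0 = 0, σ_1 = 34/5, σ_2 = -17/10, σ_3 = 0.
On [4, 6], g(x) = 1 + 139/30·(x - 4) - 17/20·(x - 4)² + 17/120·(x - 4)³.
With (x - 4) = 1/2: g(9/2) = 999/320.

3.1219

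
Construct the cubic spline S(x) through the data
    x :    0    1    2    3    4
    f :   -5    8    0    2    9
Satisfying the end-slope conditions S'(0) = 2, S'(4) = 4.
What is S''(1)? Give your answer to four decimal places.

With σ_i denoting the second derivative at x_i, h_i = 1, 1, 1, 1, and Δ_i = (y_(i+1) − y_i)/h_i = 13, -8, 2, 7:
  1·σ_0 + 4·σ_1 + 1·σ_2 = 6(Δ_1 - Δ_0) = -126
  1·σ_1 + 4·σ_2 + 1·σ_3 = 6(Δ_2 - Δ_1) = 60
  1·σ_2 + 4·σ_3 + 1·σ_4 = 6(Δ_3 - Δ_2) = 30
Clamped end conditions give two more equations: 2h_0·σ_0 + h_0·σ_1 = 6(Δ_0 - S'(0)) = 66 and h_3·σ_3 + 2h_3·σ_4 = 6(S'(4) - Δ_3) = -18.
Forward elimination and back-substitution give σ_0 = 835/14, σ_1 = -373/7, σ_2 = 55/2, σ_3 = 23/7, σ_4 = -149/14.

-53.2857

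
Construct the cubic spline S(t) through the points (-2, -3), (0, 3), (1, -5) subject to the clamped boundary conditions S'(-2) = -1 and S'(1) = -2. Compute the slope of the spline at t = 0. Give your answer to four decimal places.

Write σ_i for S''(x_i). With h_i = 2, 1 and divided differences Δ_i = 3, -8, the continuity of S' gives the tridiagonal system
  2·σ_0 + 6·σ_1 + 1·σ_2 = 6(Δ_1 - Δ_0) = -66
Clamped end conditions give two more equations: 2h_0·σ_0 + h_0·σ_1 = 6(Δ_0 - S'(-2)) = 24 and h_1·σ_1 + 2h_1·σ_2 = 6(S'(1) - Δ_1) = 36.
Forward elimination and back-substitution give σ_0 = 50/3, σ_1 = -64/3, σ_2 = 86/3.
On [0, 1], S'(t) = b_1 + 2c_1·t + 3d_1·t² with b_1 = Δ_1 - h_1(2σ_1 + σ_2)/6 = -17/3, c_1 = σ_1/2 = -32/3, d_1 = (σ_2 - σ_1)/(6h_1) = 25/3. So S'(0) = -17/3.

-5.6667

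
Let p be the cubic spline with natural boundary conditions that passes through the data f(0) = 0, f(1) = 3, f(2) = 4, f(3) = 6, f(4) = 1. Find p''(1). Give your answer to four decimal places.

With M_i denoting the second derivative at x_i, h_i = 1, 1, 1, 1, and Δ_i = (y_(i+1) − y_i)/h_i = 3, 1, 2, -5:
  1·M_0 + 4·M_1 + 1·M_2 = 6(Δ_1 - Δ_0) = -12
  1·M_1 + 4·M_2 + 1·M_3 = 6(Δ_2 - Δ_1) = 6
  1·M_2 + 4·M_3 + 1·M_4 = 6(Δ_3 - Δ_2) = -42
Natural end conditions: M_0 = M_4 = 0.
Hence M_0 = 0, M_1 = -123/28, M_2 = 39/7, M_3 = -333/28, M_4 = 0.

-4.3929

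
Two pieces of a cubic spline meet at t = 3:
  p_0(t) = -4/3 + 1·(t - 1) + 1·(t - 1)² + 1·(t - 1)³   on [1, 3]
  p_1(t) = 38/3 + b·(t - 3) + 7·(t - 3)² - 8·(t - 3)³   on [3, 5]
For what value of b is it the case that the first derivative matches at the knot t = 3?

17

p_0'(t) = 1 + 2·(t - 1) + 3·(t - 1)², so p_0'(3) = 17. On the right, p_1'(3) = b, so b = 17.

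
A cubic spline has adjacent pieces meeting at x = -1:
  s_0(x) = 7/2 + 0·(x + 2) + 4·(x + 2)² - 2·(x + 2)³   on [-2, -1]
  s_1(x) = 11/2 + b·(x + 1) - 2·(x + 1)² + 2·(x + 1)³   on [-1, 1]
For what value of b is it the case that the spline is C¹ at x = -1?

s_0'(x) = 0 + 8·(x + 2) - 6·(x + 2)², so s_0'(-1) = 2. On the right, s_1'(-1) = b, so b = 2.

2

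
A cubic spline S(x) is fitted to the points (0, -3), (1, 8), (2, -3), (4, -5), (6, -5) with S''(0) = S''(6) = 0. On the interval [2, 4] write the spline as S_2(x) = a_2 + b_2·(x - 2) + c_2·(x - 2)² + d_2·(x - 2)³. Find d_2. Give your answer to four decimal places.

Write M_i for S''(x_i). With h_i = 1, 1, 2, 2 and divided differences Δ_i = 11, -11, -1, 0, the continuity of S' gives the tridiagonal system
  1·M_0 + 4·M_1 + 1·M_2 = 6(Δ_1 - Δ_0) = -132
  1·M_1 + 6·M_2 + 2·M_3 = 6(Δ_2 - Δ_1) = 60
  2·M_2 + 8·M_3 + 2·M_4 = 6(Δ_3 - Δ_2) = 6
Natural end conditions: M_0 = M_4 = 0.
Hence M_0 = 0, M_1 = -523/14, M_2 = 122/7, M_3 = -101/28, M_4 = 0.
On [2, 4], with S_2(x) = a_2 + b_2·(x - 2) + c_2·(x - 2)² + d_2·(x - 2)³: c_2 = M_2/2 = 61/7, d_2 = (M_3 - M_2)/(6h_2) = -589/336, b_2 = Δ_2 - h_2(2M_2 + M_3)/6 = -137/12.

-1.7530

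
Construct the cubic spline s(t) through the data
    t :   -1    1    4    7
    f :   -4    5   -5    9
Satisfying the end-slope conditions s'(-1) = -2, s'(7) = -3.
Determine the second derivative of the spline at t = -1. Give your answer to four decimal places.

15.0789

Let σ_i = s''(x_i). Step sizes h_i = 2, 3, 3; slopes of the chords Δ_i = (y_(i+1) - y_i)/h_i = 9/2, -10/3, 14/3.
  2·σ_0 + 10·σ_1 + 3·σ_2 = 6(Δ_1 - Δ_0) = -47
  3·σ_1 + 12·σ_2 + 3·σ_3 = 6(Δ_2 - Δ_1) = 48
Clamped end conditions give two more equations: 2h_0·σ_0 + h_0·σ_1 = 6(Δ_0 - s'(-1)) = 39 and h_2·σ_2 + 2h_2·σ_3 = 6(s'(7) - Δ_2) = -46.
Forward elimination and back-substitution give σ_0 = 573/38, σ_1 = -405/38, σ_2 = 559/57, σ_3 = -1433/114.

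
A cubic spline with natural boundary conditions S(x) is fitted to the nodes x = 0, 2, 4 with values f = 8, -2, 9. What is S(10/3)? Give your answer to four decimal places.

3.7778

Put σ_i = S'' at the i-th knot. Here h = (2, 2) and Δ = (-5, 11/2), so the interior equations h_(i-1)·σ_(i-1) + 2(h_(i-1)+h_i)·σ_i + h_i·σ_(i+1) = 6(Δ_i − Δ_(i-1)) read
  2·σ_0 + 8·σ_1 + 2·σ_2 = 6(Δ_1 - Δ_0) = 63
Natural end conditions: σ_0 = σ_2 = 0.
Forward elimination and back-substitution give σ_0 = 0, σ_1 = 63/8, σ_2 = 0.
On [2, 4], S(x) = -2 + 1/4·(x - 2) + 63/16·(x - 2)² - 21/32·(x - 2)³.
With (x - 2) = 4/3: S(10/3) = 34/9.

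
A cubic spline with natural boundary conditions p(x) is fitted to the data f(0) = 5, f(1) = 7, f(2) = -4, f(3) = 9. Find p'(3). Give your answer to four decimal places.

20.2667

Write σ_i for p''(x_i). With h_i = 1, 1, 1 and divided differences Δ_i = 2, -11, 13, the continuity of p' gives the tridiagonal system
  1·σ_0 + 4·σ_1 + 1·σ_2 = 6(Δ_1 - Δ_0) = -78
  1·σ_1 + 4·σ_2 + 1·σ_3 = 6(Δ_2 - Δ_1) = 144
Natural end conditions: σ_0 = σ_3 = 0.
Solving: σ_0 = 0, σ_1 = -152/5, σ_2 = 218/5, σ_3 = 0.
On [2, 3], p'(x) = b_2 + 2c_2·(x - 2) + 3d_2·(x - 2)² with b_2 = Δ_2 - h_2(2σ_2 + σ_3)/6 = -23/15, c_2 = σ_2/2 = 109/5, d_2 = (σ_3 - σ_2)/(6h_2) = -109/15. So p'(3) = 304/15.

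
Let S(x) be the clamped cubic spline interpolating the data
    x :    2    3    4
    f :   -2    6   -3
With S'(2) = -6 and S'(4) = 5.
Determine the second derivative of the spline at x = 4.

Let M_i = S''(x_i). Step sizes h_i = 1, 1; slopes of the chords Δ_i = (y_(i+1) - y_i)/h_i = 8, -9.
  1·M_0 + 4·M_1 + 1·M_2 = 6(Δ_1 - Δ_0) = -102
Clamped end conditions give two more equations: 2h_0·M_0 + h_0·M_1 = 6(Δ_0 - S'(2)) = 84 and h_1·M_1 + 2h_1·M_2 = 6(S'(4) - Δ_1) = 84.
Forward elimination and back-substitution give M_0 = 73, M_1 = -62, M_2 = 73.

73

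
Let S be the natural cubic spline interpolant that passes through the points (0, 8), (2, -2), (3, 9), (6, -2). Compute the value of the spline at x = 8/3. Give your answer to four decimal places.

5.2535

With M_i denoting the second derivative at x_i, h_i = 2, 1, 3, and Δ_i = (y_(i+1) − y_i)/h_i = -5, 11, -11/3:
  2·M_0 + 6·M_1 + 1·M_2 = 6(Δ_1 - Δ_0) = 96
  1·M_1 + 8·M_2 + 3·M_3 = 6(Δ_2 - Δ_1) = -88
Natural end conditions: M_0 = M_3 = 0.
Hence M_0 = 0, M_1 = 856/47, M_2 = -624/47, M_3 = 0.
On [2, 3], S(x) = -2 + 1007/141·(x - 2) + 428/47·(x - 2)² - 740/141·(x - 2)³.
With (x - 2) = 2/3: S(8/3) = 20000/3807.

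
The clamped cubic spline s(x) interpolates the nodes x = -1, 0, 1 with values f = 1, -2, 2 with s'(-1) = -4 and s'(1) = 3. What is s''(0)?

14

Write σ_i for s''(x_i). With h_i = 1, 1 and divided differences Δ_i = -3, 4, the continuity of s' gives the tridiagonal system
  1·σ_0 + 4·σ_1 + 1·σ_2 = 6(Δ_1 - Δ_0) = 42
Clamped end conditions give two more equations: 2h_0·σ_0 + h_0·σ_1 = 6(Δ_0 - s'(-1)) = 6 and h_1·σ_1 + 2h_1·σ_2 = 6(s'(1) - Δ_1) = -6.
Forward elimination and back-substitution give σ_0 = -4, σ_1 = 14, σ_2 = -10.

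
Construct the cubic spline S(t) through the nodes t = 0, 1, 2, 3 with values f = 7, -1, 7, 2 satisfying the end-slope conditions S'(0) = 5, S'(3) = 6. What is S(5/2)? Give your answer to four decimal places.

Put M_i = S'' at the i-th knot. Here h = (1, 1, 1) and Δ = (-8, 8, -5), so the interior equations h_(i-1)·M_(i-1) + 2(h_(i-1)+h_i)·M_i + h_i·M_(i+1) = 6(Δ_i − Δ_(i-1)) read
  1·M_0 + 4·M_1 + 1·M_2 = 6(Δ_1 - Δ_0) = 96
  1·M_1 + 4·M_2 + 1·M_3 = 6(Δ_2 - Δ_1) = -78
Clamped end conditions give two more equations: 2h_0·M_0 + h_0·M_1 = 6(Δ_0 - S'(0)) = -78 and h_2·M_2 + 2h_2·M_3 = 6(S'(3) - Δ_2) = 66.
Solving the tridiagonal system: M_0 = -974/15, M_1 = 778/15, M_2 = -698/15, M_3 = 844/15.
On [2, 3], S(t) = 7 + 17/15·(t - 2) - 349/15·(t - 2)² + 257/15·(t - 2)³.
With (t - 2) = 1/2: S(5/2) = 467/120.

3.8917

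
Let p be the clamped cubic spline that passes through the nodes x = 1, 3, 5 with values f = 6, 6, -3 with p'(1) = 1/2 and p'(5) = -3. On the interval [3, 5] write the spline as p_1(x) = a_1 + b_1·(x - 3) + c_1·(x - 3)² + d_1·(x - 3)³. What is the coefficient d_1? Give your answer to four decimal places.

Write M_i for p''(x_i). With h_i = 2, 2 and divided differences Δ_i = 0, -9/2, the continuity of p' gives the tridiagonal system
  2·M_0 + 8·M_1 + 2·M_2 = 6(Δ_1 - Δ_0) = -27
Clamped end conditions give two more equations: 2h_0·M_0 + h_0·M_1 = 6(Δ_0 - p'(1)) = -3 and h_1·M_1 + 2h_1·M_2 = 6(p'(5) - Δ_1) = 9.
Forward elimination and back-substitution give M_0 = 7/4, M_1 = -5, M_2 = 19/4.
On [3, 5], with p_1(x) = a_1 + b_1·(x - 3) + c_1·(x - 3)² + d_1·(x - 3)³: c_1 = M_1/2 = -5/2, d_1 = (M_2 - M_1)/(6h_1) = 13/16, b_1 = Δ_1 - h_1(2M_1 + M_2)/6 = -11/4.

0.8125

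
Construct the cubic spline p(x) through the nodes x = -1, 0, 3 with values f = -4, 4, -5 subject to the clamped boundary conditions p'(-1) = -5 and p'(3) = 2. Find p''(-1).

49

Put M_i = p'' at the i-th knot. Here h = (1, 3) and Δ = (8, -3), so the interior equations h_(i-1)·M_(i-1) + 2(h_(i-1)+h_i)·M_i + h_i·M_(i+1) = 6(Δ_i − Δ_(i-1)) read
  1·M_0 + 8·M_1 + 3·M_2 = 6(Δ_1 - Δ_0) = -66
Clamped end conditions give two more equations: 2h_0·M_0 + h_0·M_1 = 6(Δ_0 - p'(-1)) = 78 and h_1·M_1 + 2h_1·M_2 = 6(p'(3) - Δ_1) = 30.
Solving the tridiagonal system: M_0 = 49, M_1 = -20, M_2 = 15.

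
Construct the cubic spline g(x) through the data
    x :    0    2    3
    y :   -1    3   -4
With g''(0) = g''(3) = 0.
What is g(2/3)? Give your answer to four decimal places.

Let M_i = g''(x_i). Step sizes h_i = 2, 1; slopes of the chords Δ_i = (y_(i+1) - y_i)/h_i = 2, -7.
  2·M_0 + 6·M_1 + 1·M_2 = 6(Δ_1 - Δ_0) = -54
Natural end conditions: M_0 = M_2 = 0.
Hence M_0 = 0, M_1 = -9, M_2 = 0.
On [0, 2], g(x) = -1 + 5·x + 0·x² - 3/4·x³.
With x = 2/3: g(2/3) = 19/9.

2.1111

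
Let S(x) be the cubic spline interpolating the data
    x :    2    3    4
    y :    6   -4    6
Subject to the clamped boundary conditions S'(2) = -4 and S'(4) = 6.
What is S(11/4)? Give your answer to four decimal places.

Put M_i = S'' at the i-th knot. Here h = (1, 1) and Δ = (-10, 10), so the interior equations h_(i-1)·M_(i-1) + 2(h_(i-1)+h_i)·M_i + h_i·M_(i+1) = 6(Δ_i − Δ_(i-1)) read
  1·M_0 + 4·M_1 + 1·M_2 = 6(Δ_1 - Δ_0) = 120
Clamped end conditions give two more equations: 2h_0·M_0 + h_0·M_1 = 6(Δ_0 - S'(2)) = -36 and h_1·M_1 + 2h_1·M_2 = 6(S'(4) - Δ_1) = -24.
Solving: M_0 = -43, M_1 = 50, M_2 = -37.
On [2, 3], S(x) = 6 - 4·(x - 2) - 43/2·(x - 2)² + 31/2·(x - 2)³.
With (x - 2) = 3/4: S(11/4) = -327/128.

-2.5547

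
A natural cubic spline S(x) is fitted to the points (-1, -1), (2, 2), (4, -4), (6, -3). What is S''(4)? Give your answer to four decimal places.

3.3947

Let M_i = S''(x_i). Step sizes h_i = 3, 2, 2; slopes of the chords Δ_i = (y_(i+1) - y_i)/h_i = 1, -3, 1/2.
  3·M_0 + 10·M_1 + 2·M_2 = 6(Δ_1 - Δ_0) = -24
  2·M_1 + 8·M_2 + 2·M_3 = 6(Δ_2 - Δ_1) = 21
Natural end conditions: M_0 = M_3 = 0.
Solving the tridiagonal system: M_0 = 0, M_1 = -117/38, M_2 = 129/38, M_3 = 0.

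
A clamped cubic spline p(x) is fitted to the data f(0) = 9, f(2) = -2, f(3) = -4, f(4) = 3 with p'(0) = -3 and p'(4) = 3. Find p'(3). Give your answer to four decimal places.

With σ_i denoting the second derivative at x_i, h_i = 2, 1, 1, and Δ_i = (y_(i+1) − y_i)/h_i = -11/2, -2, 7:
  2·σ_0 + 6·σ_1 + 1·σ_2 = 6(Δ_1 - Δ_0) = 21
  1·σ_1 + 4·σ_2 + 1·σ_3 = 6(Δ_2 - Δ_1) = 54
Clamped end conditions give two more equations: 2h_0·σ_0 + h_0·σ_1 = 6(Δ_0 - p'(0)) = -15 and h_2·σ_2 + 2h_2·σ_3 = 6(p'(4) - Δ_2) = -24.
Solving: σ_0 = -105/22, σ_1 = 45/22, σ_2 = 201/11, σ_3 = -465/22.
On [3, 4], p'(x) = b_2 + 2c_2·(x - 3) + 3d_2·(x - 3)² with b_2 = Δ_2 - h_2(2σ_2 + σ_3)/6 = 195/44, c_2 = σ_2/2 = 201/22, d_2 = (σ_3 - σ_2)/(6h_2) = -289/44. So p'(3) = 195/44.

4.4318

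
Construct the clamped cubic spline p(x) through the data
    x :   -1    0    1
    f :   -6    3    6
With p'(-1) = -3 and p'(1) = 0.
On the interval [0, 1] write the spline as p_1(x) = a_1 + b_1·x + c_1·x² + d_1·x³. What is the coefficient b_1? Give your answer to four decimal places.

With σ_i denoting the second derivative at x_i, h_i = 1, 1, and Δ_i = (y_(i+1) − y_i)/h_i = 9, 3:
  1·σ_0 + 4·σ_1 + 1·σ_2 = 6(Δ_1 - Δ_0) = -36
Clamped end conditions give two more equations: 2h_0·σ_0 + h_0·σ_1 = 6(Δ_0 - p'(-1)) = 72 and h_1·σ_1 + 2h_1·σ_2 = 6(p'(1) - Δ_1) = -18.
Solving: σ_0 = 93/2, σ_1 = -21, σ_2 = 3/2.
On [0, 1], with p_1(x) = a_1 + b_1·x + c_1·x² + d_1·x³: c_1 = σ_1/2 = -21/2, d_1 = (σ_2 - σ_1)/(6h_1) = 15/4, b_1 = Δ_1 - h_1(2σ_1 + σ_2)/6 = 39/4.

9.7500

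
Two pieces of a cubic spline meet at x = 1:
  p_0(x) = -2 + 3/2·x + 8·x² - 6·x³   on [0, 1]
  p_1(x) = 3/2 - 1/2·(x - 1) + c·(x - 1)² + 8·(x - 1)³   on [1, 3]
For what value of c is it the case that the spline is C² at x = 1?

-10

p_0''(x) = 16 - 36·x, so p_0''(1) = -20. On the right, p_1''(1) = 2c, so c = -10.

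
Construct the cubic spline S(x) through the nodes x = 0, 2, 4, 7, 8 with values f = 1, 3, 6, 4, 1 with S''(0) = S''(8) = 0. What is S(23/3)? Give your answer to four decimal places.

2.0676

Put m_i = S'' at the i-th knot. Here h = (2, 2, 3, 1) and Δ = (1, 3/2, -2/3, -3), so the interior equations h_(i-1)·m_(i-1) + 2(h_(i-1)+h_i)·m_i + h_i·m_(i+1) = 6(Δ_i − Δ_(i-1)) read
  2·m_0 + 8·m_1 + 2·m_2 = 6(Δ_1 - Δ_0) = 3
  2·m_1 + 10·m_2 + 3·m_3 = 6(Δ_2 - Δ_1) = -13
  3·m_2 + 8·m_3 + 1·m_4 = 6(Δ_3 - Δ_2) = -14
Natural end conditions: m_0 = m_4 = 0.
Hence m_0 = 0, m_1 = 337/536, m_2 = -68/67, m_3 = -367/268, m_4 = 0.
On [7, 8], S(x) = 4 - 2045/804·(x - 7) - 367/536·(x - 7)² + 367/1608·(x - 7)³.
With (x - 7) = 2/3: S(23/3) = 11221/5427.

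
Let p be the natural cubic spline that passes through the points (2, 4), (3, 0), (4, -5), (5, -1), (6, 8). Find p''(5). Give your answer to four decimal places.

4.0714

Let M_i = p''(x_i). Step sizes h_i = 1, 1, 1, 1; slopes of the chords Δ_i = (y_(i+1) - y_i)/h_i = -4, -5, 4, 9.
  1·M_0 + 4·M_1 + 1·M_2 = 6(Δ_1 - Δ_0) = -6
  1·M_1 + 4·M_2 + 1·M_3 = 6(Δ_2 - Δ_1) = 54
  1·M_2 + 4·M_3 + 1·M_4 = 6(Δ_3 - Δ_2) = 30
Natural end conditions: M_0 = M_4 = 0.
Solving the tridiagonal system: M_0 = 0, M_1 = -69/14, M_2 = 96/7, M_3 = 57/14, M_4 = 0.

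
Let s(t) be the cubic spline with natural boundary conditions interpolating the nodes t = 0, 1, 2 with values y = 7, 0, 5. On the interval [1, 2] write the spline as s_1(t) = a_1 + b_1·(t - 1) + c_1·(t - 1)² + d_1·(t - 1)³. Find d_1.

Put m_i = s'' at the i-th knot. Here h = (1, 1) and Δ = (-7, 5), so the interior equations h_(i-1)·m_(i-1) + 2(h_(i-1)+h_i)·m_i + h_i·m_(i+1) = 6(Δ_i − Δ_(i-1)) read
  1·m_0 + 4·m_1 + 1·m_2 = 6(Δ_1 - Δ_0) = 72
Natural end conditions: m_0 = m_2 = 0.
Solving the tridiagonal system: m_0 = 0, m_1 = 18, m_2 = 0.
On [1, 2], with s_1(t) = a_1 + b_1·(t - 1) + c_1·(t - 1)² + d_1·(t - 1)³: c_1 = m_1/2 = 9, d_1 = (m_2 - m_1)/(6h_1) = -3, b_1 = Δ_1 - h_1(2m_1 + m_2)/6 = -1.

-3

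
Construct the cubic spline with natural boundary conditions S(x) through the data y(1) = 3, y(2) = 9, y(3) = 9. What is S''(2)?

With m_i denoting the second derivative at x_i, h_i = 1, 1, and Δ_i = (y_(i+1) − y_i)/h_i = 6, 0:
  1·m_0 + 4·m_1 + 1·m_2 = 6(Δ_1 - Δ_0) = -36
Natural end conditions: m_0 = m_2 = 0.
Hence m_0 = 0, m_1 = -9, m_2 = 0.

-9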